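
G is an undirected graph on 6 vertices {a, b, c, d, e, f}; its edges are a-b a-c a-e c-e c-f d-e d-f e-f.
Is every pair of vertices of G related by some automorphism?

Vertex b is the only vertex of degree 1, so every automorphism fixes it; G is not vertex-transitive.

No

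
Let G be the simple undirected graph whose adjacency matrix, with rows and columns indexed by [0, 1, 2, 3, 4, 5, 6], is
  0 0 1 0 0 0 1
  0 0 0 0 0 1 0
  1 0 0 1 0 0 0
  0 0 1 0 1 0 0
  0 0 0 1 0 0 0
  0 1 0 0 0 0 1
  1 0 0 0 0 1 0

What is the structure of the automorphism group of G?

the cyclic group of order 2

The degree sequence is [2, 1, 2, 2, 1, 2, 2]; the two degree-1 vertices 1 and 4 are the ends of a path, so G = P_7. A path has exactly one nontrivial symmetry — reversal — giving Aut(G) of order 2.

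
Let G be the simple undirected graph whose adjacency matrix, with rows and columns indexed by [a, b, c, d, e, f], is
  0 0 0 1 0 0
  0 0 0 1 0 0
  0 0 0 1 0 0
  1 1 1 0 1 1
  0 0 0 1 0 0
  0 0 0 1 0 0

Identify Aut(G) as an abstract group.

S_5

Vertex d has degree 5 and every other vertex has degree 1, so G is the star K_{1,5} with centre d. The 5 leaves are pairwise interchangeable while the centre is fixed, giving Aut(G) = S_5.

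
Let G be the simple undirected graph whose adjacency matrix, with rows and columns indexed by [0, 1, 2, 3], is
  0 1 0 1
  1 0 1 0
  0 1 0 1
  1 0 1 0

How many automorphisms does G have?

8

Every vertex has degree 2 and the graph is connected, so G is the 4-cycle C_4. The automorphisms of the 4-cycle are exactly the symmetries of a regular 4-gon: the dihedral group D_4, |D_4| = 8.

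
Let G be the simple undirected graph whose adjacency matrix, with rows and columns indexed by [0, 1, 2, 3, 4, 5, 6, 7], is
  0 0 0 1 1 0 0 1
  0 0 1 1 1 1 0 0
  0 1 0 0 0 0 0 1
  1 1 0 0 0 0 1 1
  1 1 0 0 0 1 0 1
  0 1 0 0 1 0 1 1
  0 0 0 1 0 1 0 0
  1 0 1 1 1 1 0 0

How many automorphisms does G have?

Degrees alone do not determine every vertex (e.g. 1 and 3 both have degree 4), but their neighbour-degree multisets differ: N(1) has degrees [2, 4, 4, 4] while N(3) has degrees [2, 3, 4, 5]. Repeating this refinement separates all vertices, so the only automorphism is the identity.

1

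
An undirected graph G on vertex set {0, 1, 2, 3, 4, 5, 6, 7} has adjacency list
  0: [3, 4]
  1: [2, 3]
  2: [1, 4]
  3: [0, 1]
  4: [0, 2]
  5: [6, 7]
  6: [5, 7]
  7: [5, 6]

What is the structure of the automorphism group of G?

G has two connected components, {0, 1, 2, 3, 4} and {5, 6, 7}; each is 2-regular, so G = C_5 ⊔ C_3. The components are non-isomorphic (different sizes), so Aut(G) = Aut(C_3) × Aut(C_5) = D_3 × D_5 of order 6·10 = 60.

D_3 × D_5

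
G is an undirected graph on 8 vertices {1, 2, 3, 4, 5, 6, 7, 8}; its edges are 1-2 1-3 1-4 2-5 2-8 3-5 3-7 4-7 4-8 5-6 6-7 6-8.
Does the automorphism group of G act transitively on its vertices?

Yes

G is 3-regular and bipartite on 2^3 = 8 vertices with girth 4; it is the hypercube graph Q_3. The symmetry group of the 3-cube is the hyperoctahedral group B_3 = Z_2 ≀ S_3, of order 2^3·3! = 48. This group acts transitively on the 8 vertices.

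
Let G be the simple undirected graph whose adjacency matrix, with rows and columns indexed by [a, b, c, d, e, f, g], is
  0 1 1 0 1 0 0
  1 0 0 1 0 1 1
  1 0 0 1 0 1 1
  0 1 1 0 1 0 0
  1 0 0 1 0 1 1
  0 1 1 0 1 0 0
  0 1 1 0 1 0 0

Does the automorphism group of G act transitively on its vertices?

No

Automorphisms preserve degree, but G has vertices of degree 3 and vertices of degree 4; no automorphism maps one to the other, so G is not vertex-transitive.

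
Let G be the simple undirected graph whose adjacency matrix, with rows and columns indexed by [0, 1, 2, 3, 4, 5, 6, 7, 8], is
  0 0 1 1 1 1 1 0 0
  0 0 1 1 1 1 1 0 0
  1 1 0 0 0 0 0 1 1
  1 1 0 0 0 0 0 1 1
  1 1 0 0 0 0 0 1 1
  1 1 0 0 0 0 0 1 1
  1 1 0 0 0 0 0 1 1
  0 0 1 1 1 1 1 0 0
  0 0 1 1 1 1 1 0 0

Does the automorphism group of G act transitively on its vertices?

No

Automorphisms preserve degree, but G has vertices of degree 4 and vertices of degree 5; no automorphism maps one to the other, so G is not vertex-transitive.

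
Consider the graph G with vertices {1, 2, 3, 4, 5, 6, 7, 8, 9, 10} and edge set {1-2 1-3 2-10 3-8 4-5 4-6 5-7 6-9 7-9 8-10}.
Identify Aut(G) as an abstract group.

G has two connected components, {4, 5, 6, 7, 9} and {1, 2, 3, 8, 10}; each is 2-regular, so G = C_5 ⊔ C_5. Aut of a disjoint union of two copies of C_5 is the wreath product D_5 ≀ Z_2, of order 2·10² = 200.

D_5 ≀ Z_2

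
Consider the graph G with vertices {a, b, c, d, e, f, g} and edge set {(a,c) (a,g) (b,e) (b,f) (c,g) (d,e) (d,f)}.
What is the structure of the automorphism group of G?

G has two connected components, {b, d, e, f} and {a, c, g}; each is 2-regular, so G = C_4 ⊔ C_3. The components are non-isomorphic (different sizes), so Aut(G) = Aut(C_3) × Aut(C_4) = D_3 × D_4 of order 6·8 = 48.

D_3 × D_4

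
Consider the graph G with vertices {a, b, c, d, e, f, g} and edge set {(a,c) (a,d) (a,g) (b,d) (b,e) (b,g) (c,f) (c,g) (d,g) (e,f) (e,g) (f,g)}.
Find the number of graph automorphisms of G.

Vertex g is the unique vertex of degree 6; the remaining 6 vertices each have degree 3 and induce a cycle, so G is the wheel on 7 vertices with hub g. With the hub fixed, the remaining symmetry is that of the rim cycle C_6, giving the dihedral group D_6.

12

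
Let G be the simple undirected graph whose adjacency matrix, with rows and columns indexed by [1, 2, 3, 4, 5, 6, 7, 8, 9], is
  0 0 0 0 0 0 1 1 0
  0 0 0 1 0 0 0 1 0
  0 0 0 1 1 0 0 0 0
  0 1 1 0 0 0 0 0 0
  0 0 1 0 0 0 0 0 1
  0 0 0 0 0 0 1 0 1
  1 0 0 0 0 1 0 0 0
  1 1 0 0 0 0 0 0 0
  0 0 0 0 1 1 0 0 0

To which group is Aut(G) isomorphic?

D_9

G is 2-regular and connected on 9 vertices, i.e. the cycle C_9. The automorphisms of the 9-cycle are exactly the symmetries of a regular 9-gon: the dihedral group D_9, |D_9| = 18.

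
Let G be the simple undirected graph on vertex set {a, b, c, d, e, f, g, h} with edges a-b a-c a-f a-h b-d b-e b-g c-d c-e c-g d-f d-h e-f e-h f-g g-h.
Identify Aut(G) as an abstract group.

G is 4-regular and bipartite with parts {b, c, f, h} and {a, d, e, g} (each part is independent and every cross-pair is an edge), so G = K_{4,4}. Aut(K_{4,4}) is the wreath product S_4 ≀ Z_2: permute within each part, then optionally swap the parts; |Aut| = 2·(4!)² = 1152.

S_4 ≀ Z_2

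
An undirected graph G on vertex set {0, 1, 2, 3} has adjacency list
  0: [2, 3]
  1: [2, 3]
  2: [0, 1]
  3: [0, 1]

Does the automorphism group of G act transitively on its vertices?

Yes

G is 2-regular and bipartite on 2^2 = 4 vertices with girth 4; it is the hypercube graph Q_2. Aut(Q_2) consists of the signed permutations of the 2 coordinate axes: 2! permutations times 2^2 sign flips, so |Aut| = 2^2·2! = 8. Under this action every vertex can be carried to every other, so G is vertex-transitive.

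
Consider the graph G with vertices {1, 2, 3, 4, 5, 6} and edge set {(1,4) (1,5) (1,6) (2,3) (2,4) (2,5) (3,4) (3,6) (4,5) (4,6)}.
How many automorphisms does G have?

10

Vertex 4 is the unique vertex of degree 5; the remaining 5 vertices each have degree 3 and induce a cycle, so G is the wheel on 6 vertices with hub 4. With the hub fixed, the remaining symmetry is that of the rim cycle C_5, giving the dihedral group D_5.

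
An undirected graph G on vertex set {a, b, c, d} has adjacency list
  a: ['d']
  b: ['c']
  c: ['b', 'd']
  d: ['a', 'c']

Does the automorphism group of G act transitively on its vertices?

No

Automorphisms preserve degree, but G has vertices of degree 1 and vertices of degree 2; no automorphism maps one to the other, so G is not vertex-transitive.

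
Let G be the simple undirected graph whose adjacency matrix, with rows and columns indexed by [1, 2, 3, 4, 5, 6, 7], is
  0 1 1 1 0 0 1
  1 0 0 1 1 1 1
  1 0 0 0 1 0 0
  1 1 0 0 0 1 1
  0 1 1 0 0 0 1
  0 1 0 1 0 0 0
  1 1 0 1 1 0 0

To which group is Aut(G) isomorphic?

The degree sequence is [4, 5, 2, 4, 3, 2, 4]. Checking the degree-preserving permutations of the vertex set shows that none except the identity preserves every edge, so Aut(G) is trivial.

1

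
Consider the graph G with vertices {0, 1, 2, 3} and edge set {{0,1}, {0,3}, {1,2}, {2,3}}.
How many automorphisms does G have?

8

G is 2-regular and connected on 4 vertices, i.e. the cycle C_4. The automorphisms of the 4-cycle are exactly the symmetries of a regular 4-gon: the dihedral group D_4, |D_4| = 8.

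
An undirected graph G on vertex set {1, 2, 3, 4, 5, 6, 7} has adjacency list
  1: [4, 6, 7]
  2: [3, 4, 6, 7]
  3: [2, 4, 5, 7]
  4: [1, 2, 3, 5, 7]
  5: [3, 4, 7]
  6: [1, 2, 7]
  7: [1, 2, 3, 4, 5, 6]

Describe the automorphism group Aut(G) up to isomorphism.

the trivial group

The degree sequence is [3, 4, 4, 5, 3, 3, 6]. Checking the degree-preserving permutations of the vertex set shows that none except the identity preserves every edge, so Aut(G) is trivial.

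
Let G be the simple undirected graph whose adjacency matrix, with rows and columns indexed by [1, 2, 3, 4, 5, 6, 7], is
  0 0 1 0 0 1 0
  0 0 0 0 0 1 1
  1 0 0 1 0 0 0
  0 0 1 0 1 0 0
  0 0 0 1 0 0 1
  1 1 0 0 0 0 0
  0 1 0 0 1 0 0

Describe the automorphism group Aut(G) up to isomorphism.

the dihedral group of order 14

G is 2-regular and connected on 7 vertices, i.e. the cycle C_7. The automorphisms of the 7-cycle are exactly the symmetries of a regular 7-gon: the dihedral group D_7, |D_7| = 14.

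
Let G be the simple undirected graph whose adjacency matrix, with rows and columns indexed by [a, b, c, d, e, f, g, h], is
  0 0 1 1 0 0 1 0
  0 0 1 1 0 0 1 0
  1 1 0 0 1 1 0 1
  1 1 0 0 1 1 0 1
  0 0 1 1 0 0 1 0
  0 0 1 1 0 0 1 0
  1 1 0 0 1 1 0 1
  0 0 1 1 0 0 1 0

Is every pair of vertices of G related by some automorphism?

Automorphisms preserve degree, but G has vertices of degree 3 and vertices of degree 5; no automorphism maps one to the other, so G is not vertex-transitive.

No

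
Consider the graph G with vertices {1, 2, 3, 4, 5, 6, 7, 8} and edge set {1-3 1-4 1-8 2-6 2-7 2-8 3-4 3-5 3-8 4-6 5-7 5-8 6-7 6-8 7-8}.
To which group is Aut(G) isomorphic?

The degree sequence is [3, 3, 4, 3, 3, 4, 4, 6]. Checking the degree-preserving permutations of the vertex set shows that none except the identity preserves every edge, so Aut(G) is trivial.

{e}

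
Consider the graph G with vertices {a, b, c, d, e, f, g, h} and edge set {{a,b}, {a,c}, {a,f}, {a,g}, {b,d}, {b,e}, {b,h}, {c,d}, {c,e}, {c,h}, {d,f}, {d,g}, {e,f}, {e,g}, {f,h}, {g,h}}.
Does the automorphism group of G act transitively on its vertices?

Yes

G is 4-regular and bipartite with parts {b, c, f, g} and {a, d, e, h} (each part is independent and every cross-pair is an edge), so G = K_{4,4}. Aut(K_{4,4}) is the wreath product S_4 ≀ Z_2: permute within each part, then optionally swap the parts; |Aut| = 2·(4!)² = 1152. Under this action every vertex can be carried to every other, so G is vertex-transitive.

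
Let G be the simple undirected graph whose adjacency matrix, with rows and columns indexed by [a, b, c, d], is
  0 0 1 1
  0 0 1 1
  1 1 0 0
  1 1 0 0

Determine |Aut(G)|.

G is 2-regular and bipartite on 2^2 = 4 vertices with girth 4; it is the hypercube graph Q_2. Aut(Q_2) consists of the signed permutations of the 2 coordinate axes: 2! permutations times 2^2 sign flips, so |Aut| = 2^2·2! = 8.

8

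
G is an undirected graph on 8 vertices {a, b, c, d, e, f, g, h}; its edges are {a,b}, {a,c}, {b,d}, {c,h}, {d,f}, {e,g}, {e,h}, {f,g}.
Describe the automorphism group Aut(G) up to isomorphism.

D_8

G is 2-regular and connected on 8 vertices, i.e. the cycle C_8. C_8 has 8 rotations and 8 reflections, so Aut(C_8) ≅ D_8 of order 16.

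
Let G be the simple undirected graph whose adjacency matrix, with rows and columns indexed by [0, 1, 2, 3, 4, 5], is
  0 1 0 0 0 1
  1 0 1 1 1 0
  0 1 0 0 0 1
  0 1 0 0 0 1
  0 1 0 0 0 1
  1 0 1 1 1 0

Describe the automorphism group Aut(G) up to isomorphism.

The vertices split by degree into {1, 5} (degree 4) and {0, 2, 3, 4} (degree 2); every edge runs between the two parts, so G is the complete bipartite graph K_{2,4}. Automorphisms preserve the bipartition setwise (since the parts differ in size) and act as S_4 × S_2 within it; |Aut| = 48.

S_4 × S_2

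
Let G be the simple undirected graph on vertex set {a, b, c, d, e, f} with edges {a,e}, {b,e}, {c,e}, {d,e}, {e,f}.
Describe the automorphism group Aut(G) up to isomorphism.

Vertex e has degree 5 and every other vertex has degree 1, so G is the star K_{1,5} with centre e. Any automorphism fixes the centre and permutes the 5 leaves freely, so Aut(G) ≅ S_5 of order 5! = 120.

S_5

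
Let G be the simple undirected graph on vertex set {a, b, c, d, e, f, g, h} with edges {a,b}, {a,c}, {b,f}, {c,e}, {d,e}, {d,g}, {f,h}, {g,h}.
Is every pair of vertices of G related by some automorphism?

Yes

G is 2-regular and connected on 8 vertices, i.e. the cycle C_8. The automorphisms of the 8-cycle are exactly the symmetries of a regular 8-gon: the dihedral group D_8, |D_8| = 16. Under this action every vertex can be carried to every other, so G is vertex-transitive.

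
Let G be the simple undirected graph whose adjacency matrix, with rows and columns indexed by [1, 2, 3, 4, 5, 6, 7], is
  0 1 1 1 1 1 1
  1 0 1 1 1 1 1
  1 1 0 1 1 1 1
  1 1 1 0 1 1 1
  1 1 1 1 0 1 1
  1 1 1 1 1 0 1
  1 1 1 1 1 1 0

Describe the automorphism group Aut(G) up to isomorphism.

All 7 vertices are pairwise adjacent: G = K_7. Every bijection on the vertex set is an automorphism of K_7; hence Aut(K_7) ≅ S_7, order 5040.

S_7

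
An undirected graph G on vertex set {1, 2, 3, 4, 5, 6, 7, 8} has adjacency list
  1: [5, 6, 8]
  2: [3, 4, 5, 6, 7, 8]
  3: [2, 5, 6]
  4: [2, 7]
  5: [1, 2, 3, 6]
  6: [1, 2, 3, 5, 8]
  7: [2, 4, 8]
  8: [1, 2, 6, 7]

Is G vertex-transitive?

No

Vertex 2 is the only vertex of degree 6, so every automorphism fixes it; G is not vertex-transitive.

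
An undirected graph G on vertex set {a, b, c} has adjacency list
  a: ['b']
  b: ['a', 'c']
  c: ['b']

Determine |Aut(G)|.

The degree sequence is [1, 2, 1]; the two degree-1 vertices a and c are the ends of a path, so G = P_3. The only nontrivial automorphism of a path is the end-to-end reflection, so Aut(G) ≅ Z_2.

2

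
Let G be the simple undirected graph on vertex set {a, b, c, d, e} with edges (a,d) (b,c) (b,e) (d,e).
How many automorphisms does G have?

2

The degree sequence is [1, 2, 1, 2, 2]; the two degree-1 vertices a and c are the ends of a path, so G = P_5. The only nontrivial automorphism of a path is the end-to-end reflection, so Aut(G) ≅ Z_2.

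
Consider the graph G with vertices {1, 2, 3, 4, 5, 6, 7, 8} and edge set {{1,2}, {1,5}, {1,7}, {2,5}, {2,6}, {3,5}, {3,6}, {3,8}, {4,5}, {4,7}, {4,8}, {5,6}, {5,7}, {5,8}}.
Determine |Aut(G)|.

Vertex 5 is the unique vertex of degree 7; the remaining 7 vertices each have degree 3 and induce a cycle, so G is the wheel on 8 vertices with hub 5. With the hub fixed, the remaining symmetry is that of the rim cycle C_7, giving the dihedral group D_7.

14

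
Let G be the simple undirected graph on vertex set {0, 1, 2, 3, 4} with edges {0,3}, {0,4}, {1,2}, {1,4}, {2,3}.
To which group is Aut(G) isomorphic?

G is 2-regular and connected on 5 vertices, i.e. the cycle C_5. The automorphisms of the 5-cycle are exactly the symmetries of a regular 5-gon: the dihedral group D_5, |D_5| = 10.

D_5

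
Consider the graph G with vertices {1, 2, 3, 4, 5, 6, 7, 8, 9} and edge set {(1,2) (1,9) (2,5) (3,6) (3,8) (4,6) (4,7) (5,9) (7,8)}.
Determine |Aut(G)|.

80

G has two connected components, {3, 4, 6, 7, 8} and {1, 2, 5, 9}; each is 2-regular, so G = C_5 ⊔ C_4. The components are non-isomorphic (different sizes), so Aut(G) = Aut(C_4) × Aut(C_5) = D_4 × D_5 of order 8·10 = 80.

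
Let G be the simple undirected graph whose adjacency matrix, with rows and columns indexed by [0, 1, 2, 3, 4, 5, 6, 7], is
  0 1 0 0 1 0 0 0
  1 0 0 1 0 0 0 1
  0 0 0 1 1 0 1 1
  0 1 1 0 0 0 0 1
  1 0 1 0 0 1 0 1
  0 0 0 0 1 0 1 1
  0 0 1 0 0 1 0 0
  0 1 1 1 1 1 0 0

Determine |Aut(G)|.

1

The degree sequence is [2, 3, 4, 3, 4, 3, 2, 5]. Checking the degree-preserving permutations of the vertex set shows that none except the identity preserves every edge, so Aut(G) is trivial.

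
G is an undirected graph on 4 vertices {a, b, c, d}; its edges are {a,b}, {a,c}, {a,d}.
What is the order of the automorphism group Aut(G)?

Vertex a has degree 3 and every other vertex has degree 1, so G is the star K_{1,3} with centre a. The 3 leaves are pairwise interchangeable while the centre is fixed, giving Aut(G) = S_3.

6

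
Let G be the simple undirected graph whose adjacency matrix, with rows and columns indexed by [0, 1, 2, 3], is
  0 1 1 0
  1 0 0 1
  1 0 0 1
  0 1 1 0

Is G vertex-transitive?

Yes

G is 2-regular and bipartite with parts {0, 3} and {1, 2} (each part is independent and every cross-pair is an edge), so G = K_{2,2}. Each part can be permuted independently (S_2 × S_2) and the two equal-size parts can also be swapped, giving (S_2 × S_2) ⋊ Z_2 of order 2·(2!)² = 8. Under this action every vertex can be carried to every other, so G is vertex-transitive.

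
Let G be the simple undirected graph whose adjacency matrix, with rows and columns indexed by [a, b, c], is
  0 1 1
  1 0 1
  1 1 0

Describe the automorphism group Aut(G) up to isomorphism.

the symmetric group on 3 letters

Every vertex has degree 2, so G is the complete graph K_3. Every bijection on the vertex set is an automorphism of K_3; hence Aut(K_3) ≅ S_3, order 6.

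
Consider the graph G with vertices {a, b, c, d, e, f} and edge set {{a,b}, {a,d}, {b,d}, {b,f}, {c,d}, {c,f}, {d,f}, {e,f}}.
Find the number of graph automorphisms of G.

Degrees alone do not determine every vertex (e.g. a and c both have degree 2), but their neighbour-degree multisets differ: N(a) has degrees [3, 4] while N(c) has degrees [4, 4]. Repeating this refinement separates all vertices, so the only automorphism is the identity.

1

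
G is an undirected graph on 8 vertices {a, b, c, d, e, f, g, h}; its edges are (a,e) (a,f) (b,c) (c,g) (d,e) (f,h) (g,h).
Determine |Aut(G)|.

The degree sequence is [2, 1, 2, 1, 2, 2, 2, 2]; the two degree-1 vertices b and d are the ends of a path, so G = P_8. A path has exactly one nontrivial symmetry — reversal — giving Aut(G) of order 2.

2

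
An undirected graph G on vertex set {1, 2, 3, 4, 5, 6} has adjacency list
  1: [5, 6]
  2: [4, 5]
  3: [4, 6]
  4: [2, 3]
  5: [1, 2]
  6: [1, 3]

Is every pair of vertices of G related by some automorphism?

Yes

G is 2-regular and connected on 6 vertices, i.e. the cycle C_6. The automorphisms of the 6-cycle are exactly the symmetries of a regular 6-gon: the dihedral group D_6, |D_6| = 12. This group acts transitively on the 6 vertices.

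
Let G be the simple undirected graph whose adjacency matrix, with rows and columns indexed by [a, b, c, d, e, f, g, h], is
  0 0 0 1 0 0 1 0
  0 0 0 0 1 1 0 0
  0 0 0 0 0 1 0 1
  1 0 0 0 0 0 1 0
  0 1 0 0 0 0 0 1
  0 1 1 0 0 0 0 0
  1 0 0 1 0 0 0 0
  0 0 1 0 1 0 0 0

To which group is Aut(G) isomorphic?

D_5 × D_3

G has two connected components, {b, c, e, f, h} and {a, d, g}; each is 2-regular, so G = C_5 ⊔ C_3. The components are non-isomorphic (different sizes), so Aut(G) = Aut(C_5) × Aut(C_3) = D_5 × D_3 of order 10·6 = 60.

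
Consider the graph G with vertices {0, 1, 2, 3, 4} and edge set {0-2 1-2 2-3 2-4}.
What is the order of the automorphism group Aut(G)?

Vertex 2 has degree 4 and every other vertex has degree 1, so G is the star K_{1,4} with centre 2. Any automorphism fixes the centre and permutes the 4 leaves freely, so Aut(G) ≅ S_4 of order 4! = 24.

24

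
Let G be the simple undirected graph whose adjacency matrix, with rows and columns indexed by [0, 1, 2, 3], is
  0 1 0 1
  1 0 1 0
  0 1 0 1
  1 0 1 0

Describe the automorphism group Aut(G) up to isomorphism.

G is 2-regular and connected on 4 vertices, i.e. the cycle C_4. C_4 has 4 rotations and 4 reflections, so Aut(C_4) ≅ D_4 of order 8.

the dihedral group of order 8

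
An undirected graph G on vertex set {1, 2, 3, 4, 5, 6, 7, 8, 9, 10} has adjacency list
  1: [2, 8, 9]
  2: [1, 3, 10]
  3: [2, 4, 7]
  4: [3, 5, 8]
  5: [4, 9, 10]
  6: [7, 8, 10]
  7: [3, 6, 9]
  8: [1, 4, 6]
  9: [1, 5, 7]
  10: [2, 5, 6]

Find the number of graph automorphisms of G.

120

G is 3-regular on 10 vertices with no triangles and no 4-cycles (girth 5): this is the Petersen graph. Viewing the Petersen graph as the Kneser graph K(5,2) — vertices are 2-subsets of {1,…,5}, edges join disjoint pairs — its automorphisms are exactly the permutations of the 5-element set, so Aut ≅ S_5 of order 120.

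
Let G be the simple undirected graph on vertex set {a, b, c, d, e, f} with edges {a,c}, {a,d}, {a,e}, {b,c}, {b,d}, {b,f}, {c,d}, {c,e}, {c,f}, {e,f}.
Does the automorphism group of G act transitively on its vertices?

No

Vertex c is the only vertex of degree 5, so every automorphism fixes it; G is not vertex-transitive.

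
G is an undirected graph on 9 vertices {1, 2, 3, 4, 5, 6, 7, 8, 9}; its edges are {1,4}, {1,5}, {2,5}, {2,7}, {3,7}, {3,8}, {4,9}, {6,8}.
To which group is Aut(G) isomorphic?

C_2

The degree sequence is [2, 2, 2, 2, 2, 1, 2, 2, 1]; the two degree-1 vertices 6 and 9 are the ends of a path, so G = P_9. A path has exactly one nontrivial symmetry — reversal — giving Aut(G) of order 2.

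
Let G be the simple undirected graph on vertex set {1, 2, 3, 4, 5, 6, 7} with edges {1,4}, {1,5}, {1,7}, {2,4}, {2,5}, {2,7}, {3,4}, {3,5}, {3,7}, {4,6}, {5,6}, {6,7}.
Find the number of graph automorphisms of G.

144

The vertices split by degree into {4, 5, 7} (degree 4) and {1, 2, 3, 6} (degree 3); every edge runs between the two parts, so G is the complete bipartite graph K_{3,4}. Automorphisms preserve the bipartition setwise (since the parts differ in size) and act as S_3 × S_4 within it; |Aut| = 144.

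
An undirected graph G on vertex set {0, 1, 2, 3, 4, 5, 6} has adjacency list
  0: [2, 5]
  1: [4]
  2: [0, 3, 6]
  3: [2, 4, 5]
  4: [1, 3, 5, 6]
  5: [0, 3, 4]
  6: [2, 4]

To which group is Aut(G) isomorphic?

Degrees alone do not determine every vertex (e.g. 0 and 6 both have degree 2), but their neighbour-degree multisets differ: N(0) has degrees [3, 3] while N(6) has degrees [3, 4]. Repeating this refinement separates all vertices, so the only automorphism is the identity.

the trivial group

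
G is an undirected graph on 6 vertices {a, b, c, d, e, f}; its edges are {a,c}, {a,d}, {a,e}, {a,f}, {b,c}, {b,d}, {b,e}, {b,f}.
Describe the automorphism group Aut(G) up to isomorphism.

The vertices split by degree into {a, b} (degree 4) and {c, d, e, f} (degree 2); every edge runs between the two parts, so G is the complete bipartite graph K_{2,4}. The parts have unequal sizes, so no automorphism swaps them; each part is permuted independently, giving S_4 × S_2 of order 4!·2! = 48.

S_4 × S_2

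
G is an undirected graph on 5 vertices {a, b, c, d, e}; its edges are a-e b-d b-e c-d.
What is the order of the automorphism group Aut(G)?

2

The degree sequence is [1, 2, 1, 2, 2]; the two degree-1 vertices a and c are the ends of a path, so G = P_5. The only nontrivial automorphism of a path is the end-to-end reflection, so Aut(G) ≅ Z_2.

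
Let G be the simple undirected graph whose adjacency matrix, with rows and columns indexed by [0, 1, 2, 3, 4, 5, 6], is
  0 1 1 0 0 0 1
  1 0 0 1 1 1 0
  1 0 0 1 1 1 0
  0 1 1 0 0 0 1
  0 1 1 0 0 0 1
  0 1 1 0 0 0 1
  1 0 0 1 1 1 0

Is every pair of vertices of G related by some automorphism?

No

Automorphisms preserve degree, but G has vertices of degree 3 and vertices of degree 4; no automorphism maps one to the other, so G is not vertex-transitive.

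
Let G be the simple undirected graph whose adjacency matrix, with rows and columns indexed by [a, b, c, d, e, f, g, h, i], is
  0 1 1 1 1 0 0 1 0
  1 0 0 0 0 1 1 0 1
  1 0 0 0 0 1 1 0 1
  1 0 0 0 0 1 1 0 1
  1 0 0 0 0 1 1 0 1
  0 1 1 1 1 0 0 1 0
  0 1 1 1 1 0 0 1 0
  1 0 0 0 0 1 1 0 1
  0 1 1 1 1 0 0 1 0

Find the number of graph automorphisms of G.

The vertices split by degree into {a, f, g, i} (degree 5) and {b, c, d, e, h} (degree 4); every edge runs between the two parts, so G is the complete bipartite graph K_{4,5}. Automorphisms preserve the bipartition setwise (since the parts differ in size) and act as S_5 × S_4 within it; |Aut| = 2880.

2880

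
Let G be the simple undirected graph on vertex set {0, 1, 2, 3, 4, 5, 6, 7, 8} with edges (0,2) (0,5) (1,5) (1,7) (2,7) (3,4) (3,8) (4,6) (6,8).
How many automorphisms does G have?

G has two connected components, {0, 1, 2, 5, 7} and {3, 4, 6, 8}; each is 2-regular, so G = C_5 ⊔ C_4. The components are non-isomorphic (different sizes), so Aut(G) = Aut(C_4) × Aut(C_5) = D_4 × D_5 of order 8·10 = 80.

80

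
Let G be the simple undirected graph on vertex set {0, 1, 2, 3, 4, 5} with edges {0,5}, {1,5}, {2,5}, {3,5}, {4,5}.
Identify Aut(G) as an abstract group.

Vertex 5 has degree 5 and every other vertex has degree 1, so G is the star K_{1,5} with centre 5. The 5 leaves are pairwise interchangeable while the centre is fixed, giving Aut(G) = S_5.

the symmetric group on 5 letters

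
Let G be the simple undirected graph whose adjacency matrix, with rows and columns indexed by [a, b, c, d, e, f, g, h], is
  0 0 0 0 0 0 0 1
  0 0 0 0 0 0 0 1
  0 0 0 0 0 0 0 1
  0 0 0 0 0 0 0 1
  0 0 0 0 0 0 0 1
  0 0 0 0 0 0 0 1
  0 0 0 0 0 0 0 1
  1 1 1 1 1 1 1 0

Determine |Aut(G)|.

5040

Vertex h has degree 7 and every other vertex has degree 1, so G is the star K_{1,7} with centre h. The 7 leaves are pairwise interchangeable while the centre is fixed, giving Aut(G) = S_7.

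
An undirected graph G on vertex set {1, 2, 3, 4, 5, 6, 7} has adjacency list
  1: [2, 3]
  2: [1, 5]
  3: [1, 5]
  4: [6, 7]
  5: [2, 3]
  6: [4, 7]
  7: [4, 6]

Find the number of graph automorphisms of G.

48

G has two connected components, {1, 2, 3, 5} and {4, 6, 7}; each is 2-regular, so G = C_4 ⊔ C_3. The components are non-isomorphic (different sizes), so Aut(G) = Aut(C_3) × Aut(C_4) = D_3 × D_4 of order 6·8 = 48.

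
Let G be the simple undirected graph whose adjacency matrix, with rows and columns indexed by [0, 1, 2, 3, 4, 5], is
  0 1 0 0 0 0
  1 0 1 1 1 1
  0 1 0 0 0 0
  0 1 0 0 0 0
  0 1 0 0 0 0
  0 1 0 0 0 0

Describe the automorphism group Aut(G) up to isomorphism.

S_5

Vertex 1 has degree 5 and every other vertex has degree 1, so G is the star K_{1,5} with centre 1. Any automorphism fixes the centre and permutes the 5 leaves freely, so Aut(G) ≅ S_5 of order 5! = 120.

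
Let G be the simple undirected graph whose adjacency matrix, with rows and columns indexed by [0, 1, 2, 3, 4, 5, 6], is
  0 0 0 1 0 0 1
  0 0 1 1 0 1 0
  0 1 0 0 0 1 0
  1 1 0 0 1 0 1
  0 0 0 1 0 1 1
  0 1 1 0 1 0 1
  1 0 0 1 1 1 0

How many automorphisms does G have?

The degree sequence is [2, 3, 2, 4, 3, 4, 4]. Checking the degree-preserving permutations of the vertex set shows that none except the identity preserves every edge, so Aut(G) is trivial.

1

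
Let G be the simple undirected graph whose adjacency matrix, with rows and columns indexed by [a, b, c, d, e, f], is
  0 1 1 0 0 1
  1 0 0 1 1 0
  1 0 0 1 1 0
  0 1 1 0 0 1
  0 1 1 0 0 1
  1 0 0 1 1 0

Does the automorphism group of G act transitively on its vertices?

Yes

G is 3-regular and bipartite with parts {b, c, f} and {a, d, e} (each part is independent and every cross-pair is an edge), so G = K_{3,3}. Each part can be permuted independently (S_3 × S_3) and the two equal-size parts can also be swapped, giving (S_3 × S_3) ⋊ Z_2 of order 2·(3!)² = 72. Under this action every vertex can be carried to every other, so G is vertex-transitive.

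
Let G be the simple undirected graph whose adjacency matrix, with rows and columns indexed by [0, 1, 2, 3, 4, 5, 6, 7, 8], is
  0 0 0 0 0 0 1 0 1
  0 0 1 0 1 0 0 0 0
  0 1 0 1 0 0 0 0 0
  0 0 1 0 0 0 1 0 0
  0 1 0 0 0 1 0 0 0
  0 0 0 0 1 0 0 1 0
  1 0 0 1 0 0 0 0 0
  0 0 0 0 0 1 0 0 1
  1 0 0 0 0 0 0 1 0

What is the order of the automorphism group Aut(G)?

G is 2-regular and connected on 9 vertices, i.e. the cycle C_9. The automorphisms of the 9-cycle are exactly the symmetries of a regular 9-gon: the dihedral group D_9, |D_9| = 18.

18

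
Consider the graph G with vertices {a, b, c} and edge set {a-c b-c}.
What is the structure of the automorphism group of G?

the cyclic group of order 2

The degree sequence is [1, 1, 2]; the two degree-1 vertices a and b are the ends of a path, so G = P_3. A path has exactly one nontrivial symmetry — reversal — giving Aut(G) of order 2.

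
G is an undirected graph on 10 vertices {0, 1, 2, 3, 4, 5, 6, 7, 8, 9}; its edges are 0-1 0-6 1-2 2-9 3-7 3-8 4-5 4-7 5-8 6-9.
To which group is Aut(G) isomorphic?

G has two connected components, {0, 1, 2, 6, 9} and {3, 4, 5, 7, 8}; each is 2-regular, so G = C_5 ⊔ C_5. Aut of a disjoint union of two copies of C_5 is the wreath product D_5 ≀ Z_2, of order 2·10² = 200.

(D_5 × D_5) ⋊ Z_2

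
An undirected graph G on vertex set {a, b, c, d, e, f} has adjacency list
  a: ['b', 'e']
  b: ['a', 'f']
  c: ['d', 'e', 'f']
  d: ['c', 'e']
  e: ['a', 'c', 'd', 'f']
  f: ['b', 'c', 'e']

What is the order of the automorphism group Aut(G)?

1

The degree sequence is [2, 2, 3, 2, 4, 3]. Checking the degree-preserving permutations of the vertex set shows that none except the identity preserves every edge, so Aut(G) is trivial.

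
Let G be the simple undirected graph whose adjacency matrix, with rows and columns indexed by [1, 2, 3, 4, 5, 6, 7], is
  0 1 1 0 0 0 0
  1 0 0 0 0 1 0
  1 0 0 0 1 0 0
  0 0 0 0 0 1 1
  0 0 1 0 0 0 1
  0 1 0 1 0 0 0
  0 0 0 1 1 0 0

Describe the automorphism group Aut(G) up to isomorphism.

G is 2-regular and connected on 7 vertices, i.e. the cycle C_7. C_7 has 7 rotations and 7 reflections, so Aut(C_7) ≅ D_7 of order 14.

D_7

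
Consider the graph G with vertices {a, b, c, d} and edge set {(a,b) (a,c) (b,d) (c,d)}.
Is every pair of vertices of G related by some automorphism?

Yes

G is 2-regular and bipartite on 2^2 = 4 vertices with girth 4; it is the hypercube graph Q_2. Aut(Q_2) consists of the signed permutations of the 2 coordinate axes: 2! permutations times 2^2 sign flips, so |Aut| = 2^2·2! = 8. Under this action every vertex can be carried to every other, so G is vertex-transitive.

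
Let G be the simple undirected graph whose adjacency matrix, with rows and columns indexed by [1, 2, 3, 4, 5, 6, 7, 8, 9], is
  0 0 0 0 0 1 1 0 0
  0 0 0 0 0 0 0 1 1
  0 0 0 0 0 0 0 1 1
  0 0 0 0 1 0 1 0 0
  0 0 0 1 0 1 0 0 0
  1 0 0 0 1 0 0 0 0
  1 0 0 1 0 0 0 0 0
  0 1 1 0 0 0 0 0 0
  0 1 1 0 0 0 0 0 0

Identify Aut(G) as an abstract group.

D_5 × D_4

G has two connected components, {1, 4, 5, 6, 7} and {2, 3, 8, 9}; each is 2-regular, so G = C_5 ⊔ C_4. The components are non-isomorphic (different sizes), so Aut(G) = Aut(C_5) × Aut(C_4) = D_5 × D_4 of order 10·8 = 80.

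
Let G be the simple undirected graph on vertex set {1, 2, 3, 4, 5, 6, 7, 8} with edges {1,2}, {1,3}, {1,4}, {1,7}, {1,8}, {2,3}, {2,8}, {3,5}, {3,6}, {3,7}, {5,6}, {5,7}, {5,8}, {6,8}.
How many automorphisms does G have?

1

The degree sequence is [5, 3, 5, 1, 4, 3, 3, 4]. Checking the degree-preserving permutations of the vertex set shows that none except the identity preserves every edge, so Aut(G) is trivial.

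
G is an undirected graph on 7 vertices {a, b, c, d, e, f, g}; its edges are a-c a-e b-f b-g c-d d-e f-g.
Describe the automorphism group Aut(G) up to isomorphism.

G has two connected components, {a, c, d, e} and {b, f, g}; each is 2-regular, so G = C_4 ⊔ C_3. No automorphism exchanges components of different sizes, hence Aut(G) is the direct product D_3 × D_4, order 48.

D_3 × D_4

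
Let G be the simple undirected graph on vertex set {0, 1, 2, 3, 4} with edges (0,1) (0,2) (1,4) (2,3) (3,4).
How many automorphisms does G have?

G is 2-regular and connected on 5 vertices, i.e. the cycle C_5. The automorphisms of the 5-cycle are exactly the symmetries of a regular 5-gon: the dihedral group D_5, |D_5| = 10.

10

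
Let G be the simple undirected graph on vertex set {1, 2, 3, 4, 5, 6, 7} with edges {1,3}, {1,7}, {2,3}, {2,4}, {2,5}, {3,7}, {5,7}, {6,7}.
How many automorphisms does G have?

The degree sequence is [2, 3, 3, 1, 2, 1, 4]. Checking the degree-preserving permutations of the vertex set shows that none except the identity preserves every edge, so Aut(G) is trivial.

1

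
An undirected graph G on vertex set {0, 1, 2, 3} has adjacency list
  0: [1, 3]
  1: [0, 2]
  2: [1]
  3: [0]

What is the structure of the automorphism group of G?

The degree sequence is [2, 2, 1, 1]; the two degree-1 vertices 2 and 3 are the ends of a path, so G = P_4. A path has exactly one nontrivial symmetry — reversal — giving Aut(G) of order 2.

C_2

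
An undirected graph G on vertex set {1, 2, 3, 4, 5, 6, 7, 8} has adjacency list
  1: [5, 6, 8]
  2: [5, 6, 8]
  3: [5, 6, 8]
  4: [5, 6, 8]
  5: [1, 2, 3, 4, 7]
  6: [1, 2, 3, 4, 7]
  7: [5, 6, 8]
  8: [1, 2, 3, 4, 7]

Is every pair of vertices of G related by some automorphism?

No

Automorphisms preserve degree, but G has vertices of degree 3 and vertices of degree 5; no automorphism maps one to the other, so G is not vertex-transitive.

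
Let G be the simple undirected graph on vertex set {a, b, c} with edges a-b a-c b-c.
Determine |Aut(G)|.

Every vertex has degree 2, so G is the complete graph K_3. Any permutation of the 3 vertices preserves K_3, so Aut(K_3) = S_3 of order 3! = 6.

6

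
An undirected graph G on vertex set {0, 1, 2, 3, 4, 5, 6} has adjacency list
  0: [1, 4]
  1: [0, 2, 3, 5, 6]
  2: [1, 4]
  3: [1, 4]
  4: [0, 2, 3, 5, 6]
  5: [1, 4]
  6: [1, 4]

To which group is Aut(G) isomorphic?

The vertices split by degree into {1, 4} (degree 5) and {0, 2, 3, 5, 6} (degree 2); every edge runs between the two parts, so G is the complete bipartite graph K_{2,5}. Automorphisms preserve the bipartition setwise (since the parts differ in size) and act as S_2 × S_5 within it; |Aut| = 240.

S_2 × S_5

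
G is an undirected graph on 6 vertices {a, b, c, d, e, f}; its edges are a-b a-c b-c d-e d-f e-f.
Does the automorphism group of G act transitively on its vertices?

G has two connected components, {a, b, c} and {d, e, f}; each is 2-regular, so G = C_3 ⊔ C_3. Aut of a disjoint union of two copies of C_3 is the wreath product D_3 ≀ Z_2, of order 2·6² = 72. Under this action every vertex can be carried to every other, so G is vertex-transitive.

Yes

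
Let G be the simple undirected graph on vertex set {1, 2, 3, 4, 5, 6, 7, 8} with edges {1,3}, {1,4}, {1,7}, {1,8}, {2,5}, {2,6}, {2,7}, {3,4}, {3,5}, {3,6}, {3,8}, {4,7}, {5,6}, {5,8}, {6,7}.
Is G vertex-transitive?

No

Vertex 3 is the only vertex of degree 5, so every automorphism fixes it; G is not vertex-transitive.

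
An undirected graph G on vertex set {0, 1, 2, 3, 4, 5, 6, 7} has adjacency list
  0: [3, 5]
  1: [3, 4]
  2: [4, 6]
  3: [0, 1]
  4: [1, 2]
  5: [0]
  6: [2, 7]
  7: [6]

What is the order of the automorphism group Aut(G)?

2

The degree sequence is [2, 2, 2, 2, 2, 1, 2, 1]; the two degree-1 vertices 5 and 7 are the ends of a path, so G = P_8. A path has exactly one nontrivial symmetry — reversal — giving Aut(G) of order 2.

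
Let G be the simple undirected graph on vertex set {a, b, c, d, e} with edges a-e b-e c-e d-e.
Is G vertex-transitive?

No

Vertex e is the only vertex of degree 4, so every automorphism fixes it; G is not vertex-transitive.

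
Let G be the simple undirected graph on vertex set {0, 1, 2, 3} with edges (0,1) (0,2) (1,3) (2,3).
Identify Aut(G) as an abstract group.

Every vertex has degree 2 and the graph is connected, so G is the 4-cycle C_4. The automorphisms of the 4-cycle are exactly the symmetries of a regular 4-gon: the dihedral group D_4, |D_4| = 8.

the dihedral group of order 8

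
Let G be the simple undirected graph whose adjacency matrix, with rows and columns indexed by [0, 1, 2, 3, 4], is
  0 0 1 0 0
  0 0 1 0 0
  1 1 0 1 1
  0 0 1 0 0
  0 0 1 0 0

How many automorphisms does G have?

24

Vertex 2 has degree 4 and every other vertex has degree 1, so G is the star K_{1,4} with centre 2. Any automorphism fixes the centre and permutes the 4 leaves freely, so Aut(G) ≅ S_4 of order 4! = 24.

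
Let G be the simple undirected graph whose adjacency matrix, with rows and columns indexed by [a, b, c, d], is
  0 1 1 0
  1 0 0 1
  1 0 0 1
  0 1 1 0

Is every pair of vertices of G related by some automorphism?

Yes

Every vertex has degree 2 and the graph is connected, so G is the 4-cycle C_4. C_4 has 4 rotations and 4 reflections, so Aut(C_4) ≅ D_4 of order 8. This group acts transitively on the 4 vertices.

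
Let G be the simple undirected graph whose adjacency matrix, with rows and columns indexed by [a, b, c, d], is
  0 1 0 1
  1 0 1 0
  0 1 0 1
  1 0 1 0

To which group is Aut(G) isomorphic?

the hyperoctahedral group B_2

G is 2-regular and bipartite on 2^2 = 4 vertices with girth 4; it is the hypercube graph Q_2. The symmetry group of the 2-cube is the hyperoctahedral group B_2 = Z_2 ≀ S_2, of order 2^2·2! = 8.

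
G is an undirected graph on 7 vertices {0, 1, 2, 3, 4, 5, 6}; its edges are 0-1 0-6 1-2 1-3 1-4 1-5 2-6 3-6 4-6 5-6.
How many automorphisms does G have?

The vertices split by degree into {1, 6} (degree 5) and {0, 2, 3, 4, 5} (degree 2); every edge runs between the two parts, so G is the complete bipartite graph K_{2,5}. The parts have unequal sizes, so no automorphism swaps them; each part is permuted independently, giving S_5 × S_2 of order 5!·2! = 240.

240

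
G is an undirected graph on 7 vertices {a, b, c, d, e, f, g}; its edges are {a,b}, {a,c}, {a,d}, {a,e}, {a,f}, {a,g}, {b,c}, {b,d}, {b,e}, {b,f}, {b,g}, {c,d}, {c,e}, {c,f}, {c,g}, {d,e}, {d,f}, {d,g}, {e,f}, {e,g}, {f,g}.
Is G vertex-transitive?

Every vertex has degree 6, so G is the complete graph K_7. Every bijection on the vertex set is an automorphism of K_7; hence Aut(K_7) ≅ S_7, order 5040. Under this action every vertex can be carried to every other, so G is vertex-transitive.

Yes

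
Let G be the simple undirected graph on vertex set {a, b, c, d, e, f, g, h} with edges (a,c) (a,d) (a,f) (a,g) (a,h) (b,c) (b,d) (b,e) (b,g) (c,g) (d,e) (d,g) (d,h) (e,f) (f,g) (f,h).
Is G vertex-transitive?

Automorphisms preserve degree, but G has vertices of degree 3 and vertices of degree 5; no automorphism maps one to the other, so G is not vertex-transitive.

No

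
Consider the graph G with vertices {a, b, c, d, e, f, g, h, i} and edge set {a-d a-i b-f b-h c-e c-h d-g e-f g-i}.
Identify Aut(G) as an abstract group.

G has two connected components, {b, c, e, f, h} and {a, d, g, i}; each is 2-regular, so G = C_5 ⊔ C_4. No automorphism exchanges components of different sizes, hence Aut(G) is the direct product D_5 × D_4, order 80.

D_5 × D_4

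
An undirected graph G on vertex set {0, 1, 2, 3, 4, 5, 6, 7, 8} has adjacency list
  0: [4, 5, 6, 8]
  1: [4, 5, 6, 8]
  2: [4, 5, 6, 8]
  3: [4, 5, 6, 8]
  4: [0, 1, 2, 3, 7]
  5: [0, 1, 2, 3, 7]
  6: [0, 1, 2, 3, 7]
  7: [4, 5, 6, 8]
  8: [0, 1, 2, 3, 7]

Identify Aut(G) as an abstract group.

The vertices split by degree into {4, 5, 6, 8} (degree 5) and {0, 1, 2, 3, 7} (degree 4); every edge runs between the two parts, so G is the complete bipartite graph K_{4,5}. The parts have unequal sizes, so no automorphism swaps them; each part is permuted independently, giving S_4 × S_5 of order 4!·5! = 2880.

S_4 × S_5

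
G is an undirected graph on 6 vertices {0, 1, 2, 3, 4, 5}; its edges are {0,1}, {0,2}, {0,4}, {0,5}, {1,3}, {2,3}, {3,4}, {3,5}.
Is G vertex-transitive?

No

Automorphisms preserve degree, but G has vertices of degree 2 and vertices of degree 4; no automorphism maps one to the other, so G is not vertex-transitive.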